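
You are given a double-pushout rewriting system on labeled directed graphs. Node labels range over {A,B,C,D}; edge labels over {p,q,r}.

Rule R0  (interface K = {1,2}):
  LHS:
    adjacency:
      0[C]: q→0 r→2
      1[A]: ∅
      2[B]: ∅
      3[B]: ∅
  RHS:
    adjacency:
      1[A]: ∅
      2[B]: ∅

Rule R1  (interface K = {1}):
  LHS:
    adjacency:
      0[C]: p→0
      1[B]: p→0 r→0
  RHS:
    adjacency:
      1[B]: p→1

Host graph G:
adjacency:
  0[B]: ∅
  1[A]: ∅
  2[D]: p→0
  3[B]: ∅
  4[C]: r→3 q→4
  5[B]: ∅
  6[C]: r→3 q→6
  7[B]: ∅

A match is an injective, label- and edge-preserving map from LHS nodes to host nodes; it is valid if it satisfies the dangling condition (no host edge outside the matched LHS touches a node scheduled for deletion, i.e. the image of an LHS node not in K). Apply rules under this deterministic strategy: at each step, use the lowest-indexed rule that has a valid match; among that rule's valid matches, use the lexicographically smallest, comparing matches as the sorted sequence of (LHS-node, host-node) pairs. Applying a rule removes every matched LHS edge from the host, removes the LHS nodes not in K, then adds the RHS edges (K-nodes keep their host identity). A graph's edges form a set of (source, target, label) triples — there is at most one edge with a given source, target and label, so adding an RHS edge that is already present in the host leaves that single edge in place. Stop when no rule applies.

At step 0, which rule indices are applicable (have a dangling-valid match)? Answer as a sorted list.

Answer: [R0]

Derivation:
R0: 4 valid matches — {0↦4, 1↦1, 2↦3, 3↦5}, {0↦4, 1↦1, 2↦3, 3↦7}, {0↦6, 1↦1, 2↦3, 3↦5} (+1 more)
R1: no valid match — LHS pattern not found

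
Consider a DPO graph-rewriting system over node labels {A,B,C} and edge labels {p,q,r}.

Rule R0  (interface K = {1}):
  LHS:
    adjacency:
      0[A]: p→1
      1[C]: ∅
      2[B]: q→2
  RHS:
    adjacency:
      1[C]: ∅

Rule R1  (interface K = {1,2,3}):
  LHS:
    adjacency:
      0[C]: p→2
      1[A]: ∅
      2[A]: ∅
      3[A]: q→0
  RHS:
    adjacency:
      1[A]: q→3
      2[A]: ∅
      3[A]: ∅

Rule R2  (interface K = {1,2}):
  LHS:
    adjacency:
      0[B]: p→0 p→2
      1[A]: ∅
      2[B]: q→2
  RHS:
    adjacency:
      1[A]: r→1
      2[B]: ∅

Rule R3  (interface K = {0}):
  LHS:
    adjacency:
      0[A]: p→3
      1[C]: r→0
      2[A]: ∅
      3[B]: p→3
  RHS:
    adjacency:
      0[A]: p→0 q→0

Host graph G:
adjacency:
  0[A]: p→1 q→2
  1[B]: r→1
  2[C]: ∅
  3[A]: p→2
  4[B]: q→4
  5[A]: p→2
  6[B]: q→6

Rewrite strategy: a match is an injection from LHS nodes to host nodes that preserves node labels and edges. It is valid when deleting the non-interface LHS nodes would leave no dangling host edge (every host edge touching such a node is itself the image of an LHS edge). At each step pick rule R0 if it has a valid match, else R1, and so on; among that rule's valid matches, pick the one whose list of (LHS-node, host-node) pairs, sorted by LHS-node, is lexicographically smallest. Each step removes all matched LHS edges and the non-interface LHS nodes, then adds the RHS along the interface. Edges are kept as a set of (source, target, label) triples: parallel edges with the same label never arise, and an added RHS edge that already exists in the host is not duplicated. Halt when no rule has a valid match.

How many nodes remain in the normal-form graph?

initial: |V|=7 |E|=7  E = 0-p->1 0-q->2 1-r->1 3-p->2 4-q->4 5-p->2 6-q->6
step 1: apply R0 at {0↦3, 1↦2, 2↦4}  → |V|=5 |E|=5  E = 0-p->1 0-q->2 1-r->1 5-p->2 6-q->6
step 2: apply R0 at {0↦5, 1↦2, 2↦6}  → |V|=3 |E|=3  E = 0-p->1 0-q->2 1-r->1
halt: no rule applies after step 2
NF nodes: {0:A, 1:B, 2:C}

Answer: 3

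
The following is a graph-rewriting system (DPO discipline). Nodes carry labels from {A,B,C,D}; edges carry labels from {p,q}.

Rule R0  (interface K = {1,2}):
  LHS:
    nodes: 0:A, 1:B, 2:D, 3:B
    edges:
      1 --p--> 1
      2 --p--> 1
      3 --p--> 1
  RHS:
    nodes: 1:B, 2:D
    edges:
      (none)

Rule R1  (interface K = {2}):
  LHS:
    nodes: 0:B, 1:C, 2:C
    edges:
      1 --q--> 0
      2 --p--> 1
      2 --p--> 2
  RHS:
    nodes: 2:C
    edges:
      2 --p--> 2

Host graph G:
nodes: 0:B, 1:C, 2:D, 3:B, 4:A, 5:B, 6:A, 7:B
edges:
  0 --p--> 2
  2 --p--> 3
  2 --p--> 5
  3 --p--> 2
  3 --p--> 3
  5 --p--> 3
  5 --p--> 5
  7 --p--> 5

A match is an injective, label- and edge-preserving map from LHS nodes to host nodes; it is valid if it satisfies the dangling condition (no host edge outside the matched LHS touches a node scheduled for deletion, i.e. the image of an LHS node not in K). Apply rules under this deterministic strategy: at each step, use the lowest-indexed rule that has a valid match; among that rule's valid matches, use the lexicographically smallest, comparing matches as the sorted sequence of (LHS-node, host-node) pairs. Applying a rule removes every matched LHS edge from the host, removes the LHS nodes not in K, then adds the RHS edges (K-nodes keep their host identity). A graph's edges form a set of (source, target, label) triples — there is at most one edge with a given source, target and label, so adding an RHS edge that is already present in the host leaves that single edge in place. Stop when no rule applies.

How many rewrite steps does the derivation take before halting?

Answer: 2

Derivation:
[0] host  ⇒  8 nodes, 8 edges  {0-p->2 2-p->3 2-p->5 3-p->2 3-p->3 5-p->3 5-p->5 7-p->5}
[1] R0 @ {0↦4, 1↦5, 2↦2, 3↦7}  ⇒  6 nodes, 5 edges  {0-p->2 2-p->3 3-p->2 3-p->3 5-p->3}
[2] R0 @ {0↦6, 1↦3, 2↦2, 3↦5}  ⇒  4 nodes, 2 edges  {0-p->2 3-p->2}
halt: no rule applies after step 2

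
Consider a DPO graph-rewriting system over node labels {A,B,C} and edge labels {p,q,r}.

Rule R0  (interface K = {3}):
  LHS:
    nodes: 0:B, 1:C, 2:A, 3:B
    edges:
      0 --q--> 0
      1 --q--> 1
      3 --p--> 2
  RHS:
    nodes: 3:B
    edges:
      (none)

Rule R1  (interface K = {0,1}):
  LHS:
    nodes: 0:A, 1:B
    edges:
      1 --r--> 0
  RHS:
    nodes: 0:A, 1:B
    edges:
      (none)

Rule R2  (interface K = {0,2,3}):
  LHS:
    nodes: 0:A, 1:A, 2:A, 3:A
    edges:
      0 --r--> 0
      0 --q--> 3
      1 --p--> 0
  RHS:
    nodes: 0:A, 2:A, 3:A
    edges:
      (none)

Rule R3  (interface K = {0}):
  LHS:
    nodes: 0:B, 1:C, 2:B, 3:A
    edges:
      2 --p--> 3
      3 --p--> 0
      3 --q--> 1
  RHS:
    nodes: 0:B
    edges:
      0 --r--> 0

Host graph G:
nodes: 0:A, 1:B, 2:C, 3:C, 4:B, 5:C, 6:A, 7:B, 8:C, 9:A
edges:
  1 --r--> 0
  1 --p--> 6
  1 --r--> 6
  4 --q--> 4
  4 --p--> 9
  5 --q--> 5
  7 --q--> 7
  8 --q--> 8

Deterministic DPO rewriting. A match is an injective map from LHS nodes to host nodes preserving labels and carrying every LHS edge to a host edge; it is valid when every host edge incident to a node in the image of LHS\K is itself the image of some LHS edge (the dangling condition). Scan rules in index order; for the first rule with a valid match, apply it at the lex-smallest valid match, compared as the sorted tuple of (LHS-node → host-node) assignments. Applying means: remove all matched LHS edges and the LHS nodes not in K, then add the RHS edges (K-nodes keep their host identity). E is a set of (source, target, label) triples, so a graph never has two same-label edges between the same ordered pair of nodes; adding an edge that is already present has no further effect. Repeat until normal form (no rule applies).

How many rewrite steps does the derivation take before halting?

Answer: 4

Rewrite trace:
start.  V:10 E:8  edges: 1-r->0 1-p->6 1-r->6 4-q->4 4-p->9 5-q->5 7-q->7 8-q->8
1. fire R0 via {0↦7, 1↦5, 2↦9, 3↦4}  →  V:7 E:5  edges: 1-r->0 1-p->6 1-r->6 4-q->4 8-q->8
2. fire R1 via {0↦0, 1↦1}  →  V:7 E:4  edges: 1-p->6 1-r->6 4-q->4 8-q->8
3. fire R1 via {0↦6, 1↦1}  →  V:7 E:3  edges: 1-p->6 4-q->4 8-q->8
4. fire R0 via {0↦4, 1↦8, 2↦6, 3↦1}  →  V:4 E:0  edges: ∅
final graph: no rule applies after step 4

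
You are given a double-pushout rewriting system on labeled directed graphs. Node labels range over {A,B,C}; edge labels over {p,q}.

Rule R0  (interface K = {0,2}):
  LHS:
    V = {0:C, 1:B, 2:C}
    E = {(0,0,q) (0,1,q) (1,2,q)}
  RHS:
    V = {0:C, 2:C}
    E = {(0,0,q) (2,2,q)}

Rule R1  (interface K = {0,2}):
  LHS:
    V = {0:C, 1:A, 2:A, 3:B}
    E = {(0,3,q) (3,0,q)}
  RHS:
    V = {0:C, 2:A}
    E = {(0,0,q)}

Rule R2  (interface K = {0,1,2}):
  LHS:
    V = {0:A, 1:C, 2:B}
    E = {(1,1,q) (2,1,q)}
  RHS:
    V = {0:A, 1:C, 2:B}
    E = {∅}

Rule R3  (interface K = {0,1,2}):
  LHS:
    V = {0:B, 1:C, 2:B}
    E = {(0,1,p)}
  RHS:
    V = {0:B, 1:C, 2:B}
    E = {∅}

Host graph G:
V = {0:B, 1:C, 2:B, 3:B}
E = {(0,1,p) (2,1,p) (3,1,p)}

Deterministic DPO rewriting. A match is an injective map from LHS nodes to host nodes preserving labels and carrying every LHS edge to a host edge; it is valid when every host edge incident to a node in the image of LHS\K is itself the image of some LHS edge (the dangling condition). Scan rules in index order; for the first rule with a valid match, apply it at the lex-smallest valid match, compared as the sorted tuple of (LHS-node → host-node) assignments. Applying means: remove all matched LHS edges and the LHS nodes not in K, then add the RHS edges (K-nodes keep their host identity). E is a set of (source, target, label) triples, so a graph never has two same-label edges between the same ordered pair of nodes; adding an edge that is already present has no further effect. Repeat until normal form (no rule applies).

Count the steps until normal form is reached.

start.  V:4 E:3  edges: 0-p->1 2-p->1 3-p->1
1. fire R3 via {0↦0, 1↦1, 2↦2}  →  V:4 E:2  edges: 2-p->1 3-p->1
2. fire R3 via {0↦2, 1↦1, 2↦0}  →  V:4 E:1  edges: 3-p->1
3. fire R3 via {0↦3, 1↦1, 2↦0}  →  V:4 E:0  edges: ∅
final graph: no rule applies after step 3

Answer: 3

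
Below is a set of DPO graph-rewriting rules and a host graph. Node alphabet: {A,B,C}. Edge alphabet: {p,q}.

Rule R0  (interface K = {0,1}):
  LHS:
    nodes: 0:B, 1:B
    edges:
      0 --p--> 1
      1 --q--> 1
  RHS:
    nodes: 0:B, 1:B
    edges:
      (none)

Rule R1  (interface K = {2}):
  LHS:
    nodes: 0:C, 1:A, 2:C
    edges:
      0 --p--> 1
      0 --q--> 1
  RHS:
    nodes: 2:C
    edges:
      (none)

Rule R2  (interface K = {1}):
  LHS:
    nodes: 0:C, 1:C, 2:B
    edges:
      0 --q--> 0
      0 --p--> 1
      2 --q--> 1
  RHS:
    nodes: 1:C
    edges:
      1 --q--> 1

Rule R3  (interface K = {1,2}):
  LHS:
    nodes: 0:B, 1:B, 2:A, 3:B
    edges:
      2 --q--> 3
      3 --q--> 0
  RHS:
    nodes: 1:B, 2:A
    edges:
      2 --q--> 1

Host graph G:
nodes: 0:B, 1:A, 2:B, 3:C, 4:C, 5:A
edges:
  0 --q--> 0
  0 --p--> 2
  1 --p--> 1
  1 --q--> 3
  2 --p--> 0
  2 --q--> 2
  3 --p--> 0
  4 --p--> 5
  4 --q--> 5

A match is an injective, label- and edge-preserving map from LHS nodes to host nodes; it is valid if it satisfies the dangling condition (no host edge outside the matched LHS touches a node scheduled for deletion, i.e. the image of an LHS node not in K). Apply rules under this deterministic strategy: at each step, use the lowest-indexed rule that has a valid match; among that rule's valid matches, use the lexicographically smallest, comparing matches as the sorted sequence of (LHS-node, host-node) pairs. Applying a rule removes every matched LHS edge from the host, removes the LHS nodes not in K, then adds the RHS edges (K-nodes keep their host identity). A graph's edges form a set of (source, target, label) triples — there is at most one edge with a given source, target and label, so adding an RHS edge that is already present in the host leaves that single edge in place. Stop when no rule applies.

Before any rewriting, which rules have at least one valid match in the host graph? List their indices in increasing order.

R0: 2 valid matches — {0↦0, 1↦2}, {0↦2, 1↦0}
R1: 1 valid match — {0↦4, 1↦5, 2↦3}
R2: no valid match — LHS pattern not found
R3: no valid match — LHS pattern not found

Answer: [R0,R1]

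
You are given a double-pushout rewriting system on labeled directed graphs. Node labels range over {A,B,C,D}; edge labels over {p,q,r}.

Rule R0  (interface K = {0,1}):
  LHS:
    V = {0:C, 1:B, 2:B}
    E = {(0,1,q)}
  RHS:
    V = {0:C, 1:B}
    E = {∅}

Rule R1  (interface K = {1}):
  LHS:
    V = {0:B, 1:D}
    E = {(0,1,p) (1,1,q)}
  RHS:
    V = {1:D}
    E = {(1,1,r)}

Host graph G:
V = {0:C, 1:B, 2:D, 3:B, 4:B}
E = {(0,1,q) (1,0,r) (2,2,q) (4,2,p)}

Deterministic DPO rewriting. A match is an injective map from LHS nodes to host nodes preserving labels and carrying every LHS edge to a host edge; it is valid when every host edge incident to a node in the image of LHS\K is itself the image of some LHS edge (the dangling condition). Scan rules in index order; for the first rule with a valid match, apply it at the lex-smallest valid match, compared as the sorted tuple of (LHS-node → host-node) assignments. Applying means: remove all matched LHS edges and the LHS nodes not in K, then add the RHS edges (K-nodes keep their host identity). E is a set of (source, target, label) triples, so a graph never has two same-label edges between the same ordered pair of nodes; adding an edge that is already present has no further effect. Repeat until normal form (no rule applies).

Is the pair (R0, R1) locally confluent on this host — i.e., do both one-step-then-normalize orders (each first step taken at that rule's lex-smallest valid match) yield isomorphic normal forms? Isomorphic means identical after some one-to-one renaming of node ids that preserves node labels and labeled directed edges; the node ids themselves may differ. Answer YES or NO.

Answer: YES

Derivation:
branch R0-first: apply at {0↦0, 1↦1, 2↦3} → |E|=3, then 1 more step(s) → NF |V|=3 |E|=2 V={0:C, 1:B, 2:D} E=1-r->0 2-r->2
branch R1-first: apply at {0↦4, 1↦2} → |E|=3, then 1 more step(s) → NF |V|=3 |E|=2 V={0:C, 1:B, 2:D} E=1-r->0 2-r->2
graphs isomorphic (equal up to label-preserving node renaming)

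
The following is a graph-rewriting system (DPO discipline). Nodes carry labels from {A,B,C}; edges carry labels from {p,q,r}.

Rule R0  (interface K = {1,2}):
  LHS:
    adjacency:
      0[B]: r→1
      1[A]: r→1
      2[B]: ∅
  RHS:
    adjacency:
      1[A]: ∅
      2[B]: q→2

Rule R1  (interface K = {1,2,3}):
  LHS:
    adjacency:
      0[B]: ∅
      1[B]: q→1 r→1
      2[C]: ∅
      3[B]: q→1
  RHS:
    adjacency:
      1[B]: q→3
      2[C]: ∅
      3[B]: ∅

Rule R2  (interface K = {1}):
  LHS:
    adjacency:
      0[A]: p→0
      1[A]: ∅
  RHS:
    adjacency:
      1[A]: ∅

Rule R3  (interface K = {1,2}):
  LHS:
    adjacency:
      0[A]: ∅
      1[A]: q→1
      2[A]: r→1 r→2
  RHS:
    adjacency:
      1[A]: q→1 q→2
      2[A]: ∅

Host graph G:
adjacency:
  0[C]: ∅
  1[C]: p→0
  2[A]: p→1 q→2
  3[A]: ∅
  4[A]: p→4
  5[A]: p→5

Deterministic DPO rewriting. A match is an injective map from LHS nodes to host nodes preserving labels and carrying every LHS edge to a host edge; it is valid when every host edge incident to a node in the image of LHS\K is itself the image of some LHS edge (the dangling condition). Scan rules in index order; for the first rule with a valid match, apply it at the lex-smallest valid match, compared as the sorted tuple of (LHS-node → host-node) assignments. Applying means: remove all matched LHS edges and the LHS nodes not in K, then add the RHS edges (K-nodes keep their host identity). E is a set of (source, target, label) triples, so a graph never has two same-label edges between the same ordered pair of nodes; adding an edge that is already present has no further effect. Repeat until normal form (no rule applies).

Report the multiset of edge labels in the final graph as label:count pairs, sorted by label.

start.  V:6 E:5  edges: 1-p->0 2-p->1 2-q->2 4-p->4 5-p->5
1. fire R2 via {0↦4, 1↦2}  →  V:5 E:4  edges: 1-p->0 2-p->1 2-q->2 5-p->5
2. fire R2 via {0↦5, 1↦2}  →  V:4 E:3  edges: 1-p->0 2-p->1 2-q->2
final graph: no rule applies after step 2
NF edges: [(1, 0, 'p'), (2, 1, 'p'), (2, 2, 'q')]

Answer: p:2 q:1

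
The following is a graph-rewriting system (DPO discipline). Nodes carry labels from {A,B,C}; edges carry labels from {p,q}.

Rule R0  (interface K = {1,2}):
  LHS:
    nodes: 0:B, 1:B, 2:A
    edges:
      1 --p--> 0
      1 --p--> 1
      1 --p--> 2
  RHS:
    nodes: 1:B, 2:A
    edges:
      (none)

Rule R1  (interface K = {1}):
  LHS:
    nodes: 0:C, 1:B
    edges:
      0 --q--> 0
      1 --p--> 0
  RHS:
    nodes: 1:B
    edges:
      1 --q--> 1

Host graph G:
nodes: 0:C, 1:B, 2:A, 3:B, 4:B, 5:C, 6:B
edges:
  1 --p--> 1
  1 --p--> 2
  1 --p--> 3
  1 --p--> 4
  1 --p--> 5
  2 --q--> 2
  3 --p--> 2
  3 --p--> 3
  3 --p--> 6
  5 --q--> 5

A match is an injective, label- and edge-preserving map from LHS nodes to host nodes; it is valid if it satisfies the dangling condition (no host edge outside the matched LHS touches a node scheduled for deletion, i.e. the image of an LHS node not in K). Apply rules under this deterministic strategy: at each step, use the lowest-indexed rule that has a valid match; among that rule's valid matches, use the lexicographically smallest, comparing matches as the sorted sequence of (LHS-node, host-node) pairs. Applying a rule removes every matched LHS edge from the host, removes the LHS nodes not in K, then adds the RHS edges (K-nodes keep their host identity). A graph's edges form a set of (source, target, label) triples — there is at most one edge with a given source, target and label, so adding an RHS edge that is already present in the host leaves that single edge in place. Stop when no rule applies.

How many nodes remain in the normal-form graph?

initial: |V|=7 |E|=10  E = 1-p->1 1-p->2 1-p->3 1-p->4 1-p->5 2-q->2 3-p->2 3-p->3 3-p->6 5-q->5
step 1: apply R0 at {0↦4, 1↦1, 2↦2}  → |V|=6 |E|=7  E = 1-p->3 1-p->5 2-q->2 3-p->2 3-p->3 3-p->6 5-q->5
step 2: apply R0 at {0↦6, 1↦3, 2↦2}  → |V|=5 |E|=4  E = 1-p->3 1-p->5 2-q->2 5-q->5
step 3: apply R1 at {0↦5, 1↦1}  → |V|=4 |E|=3  E = 1-q->1 1-p->3 2-q->2
final graph: no rule applies after step 3
NF nodes: {0:C, 1:B, 2:A, 3:B}

Answer: 4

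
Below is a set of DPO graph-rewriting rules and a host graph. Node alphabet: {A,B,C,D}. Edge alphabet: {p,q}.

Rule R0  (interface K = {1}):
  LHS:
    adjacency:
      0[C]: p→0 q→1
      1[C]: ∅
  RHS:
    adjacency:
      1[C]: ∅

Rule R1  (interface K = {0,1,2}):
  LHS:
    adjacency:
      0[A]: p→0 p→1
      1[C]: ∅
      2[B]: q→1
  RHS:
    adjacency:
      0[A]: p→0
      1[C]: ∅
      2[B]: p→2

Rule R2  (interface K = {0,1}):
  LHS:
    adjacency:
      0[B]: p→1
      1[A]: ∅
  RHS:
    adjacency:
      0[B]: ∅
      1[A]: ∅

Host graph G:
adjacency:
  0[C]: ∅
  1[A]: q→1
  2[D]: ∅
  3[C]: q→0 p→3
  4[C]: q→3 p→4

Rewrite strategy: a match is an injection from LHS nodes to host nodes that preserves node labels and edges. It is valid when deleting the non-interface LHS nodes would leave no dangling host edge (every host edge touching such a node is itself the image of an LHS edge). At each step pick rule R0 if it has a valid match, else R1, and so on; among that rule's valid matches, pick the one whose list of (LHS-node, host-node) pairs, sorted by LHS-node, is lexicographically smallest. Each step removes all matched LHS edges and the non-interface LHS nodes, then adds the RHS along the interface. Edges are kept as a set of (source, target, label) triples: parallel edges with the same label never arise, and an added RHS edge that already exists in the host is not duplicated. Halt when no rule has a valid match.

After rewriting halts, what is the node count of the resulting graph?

Answer: 3

Rewrite trace:
[0] host  ⇒  5 nodes, 5 edges  {1-q->1 3-q->0 3-p->3 4-q->3 4-p->4}
[1] R0 @ {0↦4, 1↦3}  ⇒  4 nodes, 3 edges  {1-q->1 3-q->0 3-p->3}
[2] R0 @ {0↦3, 1↦0}  ⇒  3 nodes, 1 edges  {1-q->1}
halt: no rule applies after step 2
NF nodes: {0:C, 1:A, 2:D}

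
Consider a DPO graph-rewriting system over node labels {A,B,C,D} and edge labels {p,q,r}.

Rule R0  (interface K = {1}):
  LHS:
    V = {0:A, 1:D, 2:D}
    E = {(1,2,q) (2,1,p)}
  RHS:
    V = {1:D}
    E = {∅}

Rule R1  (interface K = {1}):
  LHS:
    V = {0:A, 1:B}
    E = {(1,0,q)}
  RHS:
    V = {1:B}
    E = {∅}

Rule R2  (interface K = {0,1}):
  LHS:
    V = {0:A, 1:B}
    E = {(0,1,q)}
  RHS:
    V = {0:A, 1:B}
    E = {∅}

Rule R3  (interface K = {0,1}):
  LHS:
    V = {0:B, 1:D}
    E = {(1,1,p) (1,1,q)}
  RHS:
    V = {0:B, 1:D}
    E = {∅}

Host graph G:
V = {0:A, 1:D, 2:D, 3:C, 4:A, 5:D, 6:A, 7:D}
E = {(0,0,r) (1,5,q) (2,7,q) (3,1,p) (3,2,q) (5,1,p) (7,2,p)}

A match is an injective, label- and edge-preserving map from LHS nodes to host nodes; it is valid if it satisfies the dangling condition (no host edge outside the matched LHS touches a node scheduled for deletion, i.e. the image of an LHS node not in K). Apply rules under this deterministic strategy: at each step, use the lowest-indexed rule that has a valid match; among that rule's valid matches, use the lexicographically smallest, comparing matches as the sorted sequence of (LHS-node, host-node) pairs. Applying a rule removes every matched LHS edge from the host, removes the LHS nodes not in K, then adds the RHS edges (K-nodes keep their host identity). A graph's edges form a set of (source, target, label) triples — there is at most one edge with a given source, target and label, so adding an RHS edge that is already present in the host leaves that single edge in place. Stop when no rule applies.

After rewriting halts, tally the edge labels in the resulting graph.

initial: |V|=8 |E|=7  E = 0-r->0 1-q->5 2-q->7 3-p->1 3-q->2 5-p->1 7-p->2
step 1: apply R0 at {0↦4, 1↦1, 2↦5}  → |V|=6 |E|=5  E = 0-r->0 2-q->7 3-p->1 3-q->2 7-p->2
step 2: apply R0 at {0↦6, 1↦2, 2↦7}  → |V|=4 |E|=3  E = 0-r->0 3-p->1 3-q->2
normal form: no rule applies after step 2
NF edges: [(0, 0, 'r'), (3, 1, 'p'), (3, 2, 'q')]

Answer: p:1 q:1 r:1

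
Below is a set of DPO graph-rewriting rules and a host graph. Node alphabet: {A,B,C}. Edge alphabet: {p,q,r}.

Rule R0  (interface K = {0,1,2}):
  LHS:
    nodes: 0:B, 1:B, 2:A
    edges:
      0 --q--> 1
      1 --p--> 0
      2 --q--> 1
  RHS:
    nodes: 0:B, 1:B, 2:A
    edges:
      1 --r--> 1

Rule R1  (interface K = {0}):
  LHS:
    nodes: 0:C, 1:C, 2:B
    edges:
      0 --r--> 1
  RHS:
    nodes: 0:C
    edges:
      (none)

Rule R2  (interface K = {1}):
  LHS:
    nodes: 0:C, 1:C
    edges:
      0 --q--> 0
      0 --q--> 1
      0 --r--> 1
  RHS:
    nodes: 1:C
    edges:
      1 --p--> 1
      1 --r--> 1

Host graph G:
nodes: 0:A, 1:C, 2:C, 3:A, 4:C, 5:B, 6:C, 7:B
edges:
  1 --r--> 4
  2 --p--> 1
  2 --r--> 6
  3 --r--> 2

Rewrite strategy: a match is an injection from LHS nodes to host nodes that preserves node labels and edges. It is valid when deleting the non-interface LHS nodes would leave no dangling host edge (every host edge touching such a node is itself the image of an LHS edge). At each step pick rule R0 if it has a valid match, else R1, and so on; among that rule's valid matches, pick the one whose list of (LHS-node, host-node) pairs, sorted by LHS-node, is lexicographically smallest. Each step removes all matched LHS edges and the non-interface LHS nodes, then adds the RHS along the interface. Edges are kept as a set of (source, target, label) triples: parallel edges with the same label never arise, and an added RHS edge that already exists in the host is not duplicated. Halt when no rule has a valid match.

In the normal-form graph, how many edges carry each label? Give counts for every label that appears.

Answer: p:1 r:1

Derivation:
[0] host  ⇒  8 nodes, 4 edges  {1-r->4 2-p->1 2-r->6 3-r->2}
[1] R1 @ {0↦1, 1↦4, 2↦5}  ⇒  6 nodes, 3 edges  {2-p->1 2-r->6 3-r->2}
[2] R1 @ {0↦2, 1↦6, 2↦7}  ⇒  4 nodes, 2 edges  {2-p->1 3-r->2}
halt: no rule applies after step 2
NF edges: [(2, 1, 'p'), (3, 2, 'r')]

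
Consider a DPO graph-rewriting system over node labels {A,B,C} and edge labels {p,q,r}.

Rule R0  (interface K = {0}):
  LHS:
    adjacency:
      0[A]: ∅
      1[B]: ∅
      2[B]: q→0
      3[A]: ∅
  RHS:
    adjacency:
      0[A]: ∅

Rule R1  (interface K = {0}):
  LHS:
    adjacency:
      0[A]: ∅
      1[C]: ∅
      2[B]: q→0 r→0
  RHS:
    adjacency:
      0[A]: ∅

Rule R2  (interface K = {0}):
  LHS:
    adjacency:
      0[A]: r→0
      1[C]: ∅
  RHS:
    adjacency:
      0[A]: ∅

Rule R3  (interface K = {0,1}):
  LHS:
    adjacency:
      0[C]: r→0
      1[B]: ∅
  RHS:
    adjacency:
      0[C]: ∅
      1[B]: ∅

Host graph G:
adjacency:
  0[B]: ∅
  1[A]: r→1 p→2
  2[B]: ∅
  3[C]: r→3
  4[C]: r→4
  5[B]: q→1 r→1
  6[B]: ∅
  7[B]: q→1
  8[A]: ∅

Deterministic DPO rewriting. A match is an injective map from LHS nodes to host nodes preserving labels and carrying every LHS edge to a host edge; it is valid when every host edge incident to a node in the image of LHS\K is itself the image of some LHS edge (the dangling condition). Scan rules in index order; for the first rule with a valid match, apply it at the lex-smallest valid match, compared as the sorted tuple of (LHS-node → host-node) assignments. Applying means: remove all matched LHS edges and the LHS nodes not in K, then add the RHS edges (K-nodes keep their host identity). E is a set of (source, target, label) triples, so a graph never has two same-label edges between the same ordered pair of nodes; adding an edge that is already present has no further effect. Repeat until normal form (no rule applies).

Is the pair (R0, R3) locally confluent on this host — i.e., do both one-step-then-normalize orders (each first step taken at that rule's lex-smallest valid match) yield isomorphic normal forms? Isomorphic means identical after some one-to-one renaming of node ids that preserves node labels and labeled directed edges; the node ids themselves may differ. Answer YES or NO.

Answer: YES

Rewrite trace:
branch R0-first: apply at {0↦1, 1↦0, 2↦7, 3↦8} → |E|=6, then 4 more step(s) → NF |V|=3 |E|=1 V={1:A, 2:B, 6:B} E=1-p->2
branch R3-first: apply at {0↦3, 1↦0} → |E|=6, then 4 more step(s) → NF |V|=3 |E|=1 V={1:A, 2:B, 6:B} E=1-p->2
graphs isomorphic (equal up to label-preserving node renaming)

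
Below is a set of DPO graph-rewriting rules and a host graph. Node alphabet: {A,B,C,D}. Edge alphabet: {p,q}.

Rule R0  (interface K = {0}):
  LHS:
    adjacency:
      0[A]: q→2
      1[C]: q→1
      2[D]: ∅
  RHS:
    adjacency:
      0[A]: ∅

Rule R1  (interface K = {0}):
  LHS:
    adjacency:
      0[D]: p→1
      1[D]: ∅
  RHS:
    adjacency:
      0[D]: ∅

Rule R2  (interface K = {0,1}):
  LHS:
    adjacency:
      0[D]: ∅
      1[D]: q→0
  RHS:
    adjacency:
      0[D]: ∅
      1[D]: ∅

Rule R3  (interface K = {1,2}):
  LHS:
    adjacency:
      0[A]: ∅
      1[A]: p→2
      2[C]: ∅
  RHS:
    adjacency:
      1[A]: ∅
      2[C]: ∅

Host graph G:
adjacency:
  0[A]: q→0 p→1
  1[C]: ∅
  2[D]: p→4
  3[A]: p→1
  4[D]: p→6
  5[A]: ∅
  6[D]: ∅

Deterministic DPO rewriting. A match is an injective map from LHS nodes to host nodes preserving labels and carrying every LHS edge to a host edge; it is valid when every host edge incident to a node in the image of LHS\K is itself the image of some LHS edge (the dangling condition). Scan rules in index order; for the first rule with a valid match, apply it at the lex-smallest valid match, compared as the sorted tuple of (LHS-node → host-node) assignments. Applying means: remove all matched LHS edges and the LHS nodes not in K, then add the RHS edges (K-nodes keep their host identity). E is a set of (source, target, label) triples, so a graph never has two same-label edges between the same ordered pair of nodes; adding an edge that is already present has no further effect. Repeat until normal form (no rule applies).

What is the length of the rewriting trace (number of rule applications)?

start.  V:7 E:5  edges: 0-q->0 0-p->1 2-p->4 3-p->1 4-p->6
1. fire R1 via {0↦4, 1↦6}  →  V:6 E:4  edges: 0-q->0 0-p->1 2-p->4 3-p->1
2. fire R1 via {0↦2, 1↦4}  →  V:5 E:3  edges: 0-q->0 0-p->1 3-p->1
3. fire R3 via {0↦5, 1↦0, 2↦1}  →  V:4 E:2  edges: 0-q->0 3-p->1
final graph: no rule applies after step 3

Answer: 3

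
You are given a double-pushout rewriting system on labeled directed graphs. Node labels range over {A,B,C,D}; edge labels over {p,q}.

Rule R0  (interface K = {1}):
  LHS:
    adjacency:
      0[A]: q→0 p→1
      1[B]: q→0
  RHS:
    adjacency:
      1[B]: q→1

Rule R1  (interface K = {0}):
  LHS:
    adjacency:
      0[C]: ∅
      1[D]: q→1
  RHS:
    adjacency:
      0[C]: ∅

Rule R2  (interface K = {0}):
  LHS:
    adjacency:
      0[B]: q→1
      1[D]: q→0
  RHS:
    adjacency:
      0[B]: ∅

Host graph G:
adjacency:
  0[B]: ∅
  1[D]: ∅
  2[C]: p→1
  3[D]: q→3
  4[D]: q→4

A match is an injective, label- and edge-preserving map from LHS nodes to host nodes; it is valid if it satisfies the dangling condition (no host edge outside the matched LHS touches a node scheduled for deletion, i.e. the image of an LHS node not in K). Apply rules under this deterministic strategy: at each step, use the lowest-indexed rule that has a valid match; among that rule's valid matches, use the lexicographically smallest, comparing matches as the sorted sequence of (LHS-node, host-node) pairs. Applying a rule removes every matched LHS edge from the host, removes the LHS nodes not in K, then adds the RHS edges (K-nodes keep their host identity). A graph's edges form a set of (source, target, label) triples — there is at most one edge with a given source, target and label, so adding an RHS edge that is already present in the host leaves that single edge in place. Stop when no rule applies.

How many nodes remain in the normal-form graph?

Answer: 3

Derivation:
[0] host  ⇒  5 nodes, 3 edges  {2-p->1 3-q->3 4-q->4}
[1] R1 @ {0↦2, 1↦3}  ⇒  4 nodes, 2 edges  {2-p->1 4-q->4}
[2] R1 @ {0↦2, 1↦4}  ⇒  3 nodes, 1 edges  {2-p->1}
halt: no rule applies after step 2
NF nodes: {0:B, 1:D, 2:C}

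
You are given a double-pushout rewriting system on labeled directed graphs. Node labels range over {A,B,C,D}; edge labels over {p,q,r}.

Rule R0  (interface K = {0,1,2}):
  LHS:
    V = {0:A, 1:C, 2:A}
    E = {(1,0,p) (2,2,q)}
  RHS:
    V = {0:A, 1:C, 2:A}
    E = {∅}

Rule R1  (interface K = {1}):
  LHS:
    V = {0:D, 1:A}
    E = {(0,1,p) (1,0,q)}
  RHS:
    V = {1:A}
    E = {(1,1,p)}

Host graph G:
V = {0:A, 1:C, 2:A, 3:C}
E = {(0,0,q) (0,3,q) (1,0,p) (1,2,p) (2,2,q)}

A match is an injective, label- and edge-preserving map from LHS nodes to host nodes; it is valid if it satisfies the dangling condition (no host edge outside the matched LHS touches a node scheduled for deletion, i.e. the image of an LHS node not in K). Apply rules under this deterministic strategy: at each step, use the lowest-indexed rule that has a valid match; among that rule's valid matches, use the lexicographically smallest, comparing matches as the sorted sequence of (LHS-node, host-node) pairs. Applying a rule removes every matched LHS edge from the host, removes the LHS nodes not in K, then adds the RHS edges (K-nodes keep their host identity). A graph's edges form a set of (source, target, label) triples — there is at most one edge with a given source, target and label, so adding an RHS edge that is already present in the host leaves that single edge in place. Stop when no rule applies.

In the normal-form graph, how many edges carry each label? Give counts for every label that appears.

[0] host  ⇒  4 nodes, 5 edges  {0-q->0 0-q->3 1-p->0 1-p->2 2-q->2}
[1] R0 @ {0↦0, 1↦1, 2↦2}  ⇒  4 nodes, 3 edges  {0-q->0 0-q->3 1-p->2}
[2] R0 @ {0↦2, 1↦1, 2↦0}  ⇒  4 nodes, 1 edges  {0-q->3}
halt: no rule applies after step 2
NF edges: [(0, 3, 'q')]

Answer: q:1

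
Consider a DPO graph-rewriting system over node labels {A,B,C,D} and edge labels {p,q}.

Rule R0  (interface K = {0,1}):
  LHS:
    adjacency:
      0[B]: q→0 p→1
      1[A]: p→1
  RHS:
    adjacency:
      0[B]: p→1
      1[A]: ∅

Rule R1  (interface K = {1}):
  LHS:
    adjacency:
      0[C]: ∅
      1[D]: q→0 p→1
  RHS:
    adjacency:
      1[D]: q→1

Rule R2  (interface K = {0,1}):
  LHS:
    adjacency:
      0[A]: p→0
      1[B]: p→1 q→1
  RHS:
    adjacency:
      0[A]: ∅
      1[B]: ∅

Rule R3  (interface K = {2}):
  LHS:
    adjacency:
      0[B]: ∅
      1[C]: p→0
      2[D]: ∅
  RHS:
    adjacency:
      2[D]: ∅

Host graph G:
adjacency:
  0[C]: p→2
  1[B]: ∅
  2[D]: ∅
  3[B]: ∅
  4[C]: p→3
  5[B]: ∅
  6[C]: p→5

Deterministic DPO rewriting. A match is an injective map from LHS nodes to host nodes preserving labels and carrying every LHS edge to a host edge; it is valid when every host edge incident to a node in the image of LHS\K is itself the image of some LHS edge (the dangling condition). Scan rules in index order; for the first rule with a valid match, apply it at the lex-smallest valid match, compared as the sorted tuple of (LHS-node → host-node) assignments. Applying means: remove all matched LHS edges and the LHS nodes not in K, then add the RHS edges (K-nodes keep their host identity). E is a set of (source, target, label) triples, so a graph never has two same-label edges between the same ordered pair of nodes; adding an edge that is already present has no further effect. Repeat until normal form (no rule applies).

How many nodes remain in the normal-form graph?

Answer: 3

Steps:
start.  V:7 E:3  edges: 0-p->2 4-p->3 6-p->5
1. fire R3 via {0↦3, 1↦4, 2↦2}  →  V:5 E:2  edges: 0-p->2 6-p->5
2. fire R3 via {0↦5, 1↦6, 2↦2}  →  V:3 E:1  edges: 0-p->2
halt: no rule applies after step 2
NF nodes: {0:C, 1:B, 2:D}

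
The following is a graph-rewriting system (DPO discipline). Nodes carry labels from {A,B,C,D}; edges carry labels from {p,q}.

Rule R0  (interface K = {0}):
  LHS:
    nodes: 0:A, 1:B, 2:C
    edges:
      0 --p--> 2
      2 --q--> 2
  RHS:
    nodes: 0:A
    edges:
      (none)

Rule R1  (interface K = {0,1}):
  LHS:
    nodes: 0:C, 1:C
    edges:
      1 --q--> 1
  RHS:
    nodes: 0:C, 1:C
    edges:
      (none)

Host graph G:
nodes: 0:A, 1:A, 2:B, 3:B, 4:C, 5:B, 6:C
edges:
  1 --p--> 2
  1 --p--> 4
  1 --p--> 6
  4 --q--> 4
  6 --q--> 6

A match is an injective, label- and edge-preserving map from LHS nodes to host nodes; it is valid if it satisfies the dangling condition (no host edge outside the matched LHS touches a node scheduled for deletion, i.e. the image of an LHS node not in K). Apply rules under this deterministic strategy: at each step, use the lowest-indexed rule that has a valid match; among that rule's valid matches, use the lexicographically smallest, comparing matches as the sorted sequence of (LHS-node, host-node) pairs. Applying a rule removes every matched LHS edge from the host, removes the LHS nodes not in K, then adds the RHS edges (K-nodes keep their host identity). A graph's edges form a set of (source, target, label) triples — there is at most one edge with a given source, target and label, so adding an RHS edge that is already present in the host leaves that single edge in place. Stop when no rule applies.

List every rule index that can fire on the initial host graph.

Answer: [R0,R1]

Steps:
R0: 4 valid matches — {0↦1, 1↦3, 2↦4}, {0↦1, 1↦3, 2↦6}, {0↦1, 1↦5, 2↦4} (+1 more)
R1: 2 valid matches — {0↦4, 1↦6}, {0↦6, 1↦4}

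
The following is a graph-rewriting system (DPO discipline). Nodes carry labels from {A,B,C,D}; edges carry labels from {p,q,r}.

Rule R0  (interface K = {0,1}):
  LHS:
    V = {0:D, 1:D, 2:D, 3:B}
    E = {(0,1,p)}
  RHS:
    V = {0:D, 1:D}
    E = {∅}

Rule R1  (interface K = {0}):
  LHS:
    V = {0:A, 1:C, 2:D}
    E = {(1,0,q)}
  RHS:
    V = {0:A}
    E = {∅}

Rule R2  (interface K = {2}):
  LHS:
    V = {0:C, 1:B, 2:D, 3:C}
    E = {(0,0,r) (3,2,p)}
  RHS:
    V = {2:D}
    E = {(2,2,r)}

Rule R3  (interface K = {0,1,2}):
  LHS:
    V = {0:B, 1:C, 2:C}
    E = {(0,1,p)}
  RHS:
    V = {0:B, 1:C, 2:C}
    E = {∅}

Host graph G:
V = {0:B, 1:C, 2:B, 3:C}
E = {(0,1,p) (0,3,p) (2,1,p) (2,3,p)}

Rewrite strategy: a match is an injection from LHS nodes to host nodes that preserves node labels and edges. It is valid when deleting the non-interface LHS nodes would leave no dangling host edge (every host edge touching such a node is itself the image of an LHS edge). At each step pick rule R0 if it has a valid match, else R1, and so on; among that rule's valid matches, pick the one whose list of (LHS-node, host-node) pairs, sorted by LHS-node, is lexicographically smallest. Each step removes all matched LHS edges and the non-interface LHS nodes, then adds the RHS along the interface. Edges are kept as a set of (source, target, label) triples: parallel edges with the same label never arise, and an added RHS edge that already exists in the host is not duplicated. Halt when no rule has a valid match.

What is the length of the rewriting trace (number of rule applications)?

start.  V:4 E:4  edges: 0-p->1 0-p->3 2-p->1 2-p->3
1. fire R3 via {0↦0, 1↦1, 2↦3}  →  V:4 E:3  edges: 0-p->3 2-p->1 2-p->3
2. fire R3 via {0↦0, 1↦3, 2↦1}  →  V:4 E:2  edges: 2-p->1 2-p->3
3. fire R3 via {0↦2, 1↦1, 2↦3}  →  V:4 E:1  edges: 2-p->3
4. fire R3 via {0↦2, 1↦3, 2↦1}  →  V:4 E:0  edges: ∅
final graph: no rule applies after step 4

Answer: 4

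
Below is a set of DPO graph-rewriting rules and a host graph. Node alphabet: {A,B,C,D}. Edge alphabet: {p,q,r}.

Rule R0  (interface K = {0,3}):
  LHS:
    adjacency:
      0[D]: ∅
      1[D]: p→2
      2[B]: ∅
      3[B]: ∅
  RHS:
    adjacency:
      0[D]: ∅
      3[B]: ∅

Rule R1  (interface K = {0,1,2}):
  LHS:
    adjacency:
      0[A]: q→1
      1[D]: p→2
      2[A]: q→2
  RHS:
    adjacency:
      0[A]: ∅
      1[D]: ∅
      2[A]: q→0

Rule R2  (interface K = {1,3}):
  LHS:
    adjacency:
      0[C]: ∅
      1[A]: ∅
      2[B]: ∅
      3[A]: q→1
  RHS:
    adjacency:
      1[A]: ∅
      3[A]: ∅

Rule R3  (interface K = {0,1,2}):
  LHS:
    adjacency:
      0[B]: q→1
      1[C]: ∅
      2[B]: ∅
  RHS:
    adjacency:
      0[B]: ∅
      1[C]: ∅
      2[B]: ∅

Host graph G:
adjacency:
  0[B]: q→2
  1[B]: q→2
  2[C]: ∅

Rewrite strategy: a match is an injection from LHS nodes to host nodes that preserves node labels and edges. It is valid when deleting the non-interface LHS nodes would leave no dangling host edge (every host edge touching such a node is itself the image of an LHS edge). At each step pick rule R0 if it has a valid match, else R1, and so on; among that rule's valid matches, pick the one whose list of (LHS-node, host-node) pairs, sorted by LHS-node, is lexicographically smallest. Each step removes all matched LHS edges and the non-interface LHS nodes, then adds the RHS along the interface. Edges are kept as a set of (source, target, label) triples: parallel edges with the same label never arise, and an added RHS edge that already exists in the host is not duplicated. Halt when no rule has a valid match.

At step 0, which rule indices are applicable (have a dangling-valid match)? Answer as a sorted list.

R0: no valid match — LHS pattern not found
R1: no valid match — LHS pattern not found
R2: no valid match — LHS pattern not found
R3: 2 valid matches — {0↦0, 1↦2, 2↦1}, {0↦1, 1↦2, 2↦0}

Answer: [R3]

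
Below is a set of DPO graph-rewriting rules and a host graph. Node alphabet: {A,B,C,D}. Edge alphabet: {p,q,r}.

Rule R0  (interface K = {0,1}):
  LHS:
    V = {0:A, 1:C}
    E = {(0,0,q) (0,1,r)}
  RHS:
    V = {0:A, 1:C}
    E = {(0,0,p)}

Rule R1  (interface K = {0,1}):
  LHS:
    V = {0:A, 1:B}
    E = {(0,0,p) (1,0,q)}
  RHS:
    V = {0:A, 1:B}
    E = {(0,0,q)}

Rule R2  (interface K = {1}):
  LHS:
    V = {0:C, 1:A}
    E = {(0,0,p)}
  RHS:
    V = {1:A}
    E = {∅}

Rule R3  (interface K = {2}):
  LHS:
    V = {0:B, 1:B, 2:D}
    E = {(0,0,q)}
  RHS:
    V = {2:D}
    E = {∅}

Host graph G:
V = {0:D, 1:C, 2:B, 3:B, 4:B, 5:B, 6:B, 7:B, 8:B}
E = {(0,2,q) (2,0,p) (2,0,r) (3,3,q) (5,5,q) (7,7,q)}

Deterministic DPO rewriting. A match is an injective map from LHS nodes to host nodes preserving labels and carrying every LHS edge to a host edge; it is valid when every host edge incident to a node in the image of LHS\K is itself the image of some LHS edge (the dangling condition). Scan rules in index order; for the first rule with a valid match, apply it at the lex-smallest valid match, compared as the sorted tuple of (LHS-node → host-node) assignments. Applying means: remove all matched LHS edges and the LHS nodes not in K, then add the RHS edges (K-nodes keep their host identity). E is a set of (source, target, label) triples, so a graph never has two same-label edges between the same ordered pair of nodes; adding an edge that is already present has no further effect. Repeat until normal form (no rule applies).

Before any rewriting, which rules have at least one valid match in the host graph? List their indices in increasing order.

Answer: [R3]

Steps:
R0: no valid match — LHS pattern not found
R1: no valid match — LHS pattern not found
R2: no valid match — LHS pattern not found
R3: 9 valid matches — {0↦3, 1↦4, 2↦0}, {0↦3, 1↦6, 2↦0}, {0↦3, 1↦8, 2↦0} (+6 more)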